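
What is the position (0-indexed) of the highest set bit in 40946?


0b1001111111110010. Highest set bit at position 15

15


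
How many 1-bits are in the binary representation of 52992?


0b1100111100000000 has 6 set bits

6


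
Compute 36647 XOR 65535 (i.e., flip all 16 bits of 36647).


36647 ^ 65535 = 28888

28888


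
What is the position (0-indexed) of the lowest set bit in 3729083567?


0b11011110010001010100110010101111. Lowest set bit at position 0

0


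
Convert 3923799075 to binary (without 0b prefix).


3923799075 = 11101001111000000110110000100011 in binary

11101001111000000110110000100011


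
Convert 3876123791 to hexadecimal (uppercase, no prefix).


3876123791 = E708F48F hex

E708F48F


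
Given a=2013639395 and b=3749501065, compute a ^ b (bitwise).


2013639395 ^ 3749501065 = 2809752170

2809752170


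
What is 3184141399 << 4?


0b10111101110010100010010001010111 << 4 = 0b101111011100101000100100010101110000 = 50946262384

50946262384


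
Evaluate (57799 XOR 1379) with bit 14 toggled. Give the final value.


Step 1: 57799 ^ 1379 = 58532
Step 2: 58532 ^ (1 << 14) = 58532 ^ 16384 = 42148

42148


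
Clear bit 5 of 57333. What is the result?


57333 & ~(1 << 5) = 57301

57301


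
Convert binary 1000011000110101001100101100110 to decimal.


1000011000110101001100101100110 in decimal = 1125816678

1125816678


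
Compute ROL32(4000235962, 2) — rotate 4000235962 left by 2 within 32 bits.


Rotate 0b11101110011011101100000110111010 left by 2 (32-bit) = 0b10111001101110110000011011101011 = 3116041963

3116041963


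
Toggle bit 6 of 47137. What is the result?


47137 ^ (1 << 6) = 47137 ^ 64 = 47201

47201


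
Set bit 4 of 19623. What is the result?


19623 | (1 << 4) = 19623 | 16 = 19639

19639


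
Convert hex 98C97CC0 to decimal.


98C97CC0 hex = 2563341504 decimal

2563341504


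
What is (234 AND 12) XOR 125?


Step 1: 234 & 12 = 8
Step 2: 8 ^ 125 = 117

117


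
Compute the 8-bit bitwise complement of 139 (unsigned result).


~0b10001011 = 0b1110100 = 116 (8-bit unsigned)

116


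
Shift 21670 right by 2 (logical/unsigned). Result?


0b101010010100110 >> 2 = 0b1010100101001 = 5417

5417


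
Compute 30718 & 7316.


0b111011111111110 & 0b1110010010100 = 0b1010010010100 = 5268

5268


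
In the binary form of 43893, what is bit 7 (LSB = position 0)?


0b1010101101110101, position 7 = 0

0


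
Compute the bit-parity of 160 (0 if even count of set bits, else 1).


0b10100000 has 2 ones => parity 0

0


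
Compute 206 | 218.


0b11001110 | 0b11011010 = 0b11011110 = 222

222


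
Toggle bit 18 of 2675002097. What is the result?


2675002097 ^ (1 << 18) = 2675002097 ^ 262144 = 2675264241

2675264241


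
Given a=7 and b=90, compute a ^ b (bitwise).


7 ^ 90 = 93

93


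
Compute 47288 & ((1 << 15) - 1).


47288 & 32767 = 14520

14520


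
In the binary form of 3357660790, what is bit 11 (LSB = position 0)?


0b11001000001000011101011001110110, position 11 = 0

0


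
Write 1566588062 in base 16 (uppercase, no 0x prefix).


1566588062 = 5D603C9E hex

5D603C9E


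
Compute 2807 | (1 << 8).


2807 | (1 << 8) = 2807 | 256 = 3063

3063


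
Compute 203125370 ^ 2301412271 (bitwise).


0b1100000110110111001001111010 ^ 0b10001001001011001100001110101111 = 0b10000101001101111011000111010101 = 2235019733

2235019733


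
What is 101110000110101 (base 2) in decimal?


101110000110101 in decimal = 23605

23605


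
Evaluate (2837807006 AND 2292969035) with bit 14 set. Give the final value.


Step 1: 2837807006 & 2292969035 = 2283892234
Step 2: 2283892234 | (1 << 14) = 2283892234 | 16384 = 2283892234

2283892234


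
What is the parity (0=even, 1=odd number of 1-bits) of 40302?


0b1001110101101110 has 10 ones => parity 0

0


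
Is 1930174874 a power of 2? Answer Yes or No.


0b1110011000011000010000110011010. Multiple bits set => No

No


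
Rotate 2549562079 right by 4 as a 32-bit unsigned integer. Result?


Rotate 0b10010111111101110011101011011111 right by 4 (32-bit) = 0b11111001011111110111001110101101 = 4185879469

4185879469


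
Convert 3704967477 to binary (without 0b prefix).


3704967477 = 11011100110101010101000100110101 in binary

11011100110101010101000100110101


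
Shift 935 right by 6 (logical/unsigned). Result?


0b1110100111 >> 6 = 0b1110 = 14

14


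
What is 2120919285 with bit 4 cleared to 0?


2120919285 & ~(1 << 4) = 2120919269

2120919269


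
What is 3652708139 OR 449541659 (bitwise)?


0b11011001101101111110011100101011 | 0b11010110010110111011000011011 = 0b11011011111111111111011100111011 = 3690985275

3690985275


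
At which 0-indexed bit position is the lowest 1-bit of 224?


0b11100000. Lowest set bit at position 5

5


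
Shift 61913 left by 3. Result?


0b1111000111011001 << 3 = 0b1111000111011001000 = 495304

495304


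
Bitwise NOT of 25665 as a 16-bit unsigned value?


~0b110010001000001 = 0b1001101110111110 = 39870 (16-bit unsigned)

39870


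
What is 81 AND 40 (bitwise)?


0b1010001 & 0b101000 = 0b0 = 0

0


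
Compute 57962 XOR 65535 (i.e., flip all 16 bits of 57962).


57962 ^ 65535 = 7573

7573


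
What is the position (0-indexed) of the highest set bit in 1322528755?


0b1001110110101000010111111110011. Highest set bit at position 30

30


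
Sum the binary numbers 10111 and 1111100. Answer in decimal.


10111 + 1111100 = 10010011 = 147

147


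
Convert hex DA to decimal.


DA hex = 218 decimal

218


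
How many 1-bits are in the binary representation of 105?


0b1101001 has 4 set bits

4


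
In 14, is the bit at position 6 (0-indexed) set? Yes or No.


0b1110, bit 6 = 0. No

No


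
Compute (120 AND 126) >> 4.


Step 1: 120 & 126 = 120
Step 2: 120 >> 4 = 7

7


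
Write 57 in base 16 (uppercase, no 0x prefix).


57 = 39 hex

39


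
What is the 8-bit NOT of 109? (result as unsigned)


~0b1101101 = 0b10010010 = 146 (8-bit unsigned)

146


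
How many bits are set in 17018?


0b100001001111010 has 7 set bits

7


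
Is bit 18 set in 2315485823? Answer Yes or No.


0b10001010000000111000001001111111, bit 18 = 0. No

No


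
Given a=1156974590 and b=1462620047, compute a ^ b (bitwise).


1156974590 ^ 1462620047 = 333170801

333170801


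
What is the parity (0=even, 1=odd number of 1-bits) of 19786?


0b100110101001010 has 7 ones => parity 1

1


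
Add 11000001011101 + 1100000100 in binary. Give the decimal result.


11000001011101 + 1100000100 = 11001101100001 = 13153

13153


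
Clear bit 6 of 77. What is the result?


77 & ~(1 << 6) = 13

13


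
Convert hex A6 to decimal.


A6 hex = 166 decimal

166


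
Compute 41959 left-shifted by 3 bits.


0b1010001111100111 << 3 = 0b1010001111100111000 = 335672

335672


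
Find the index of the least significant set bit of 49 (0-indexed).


0b110001. Lowest set bit at position 0

0


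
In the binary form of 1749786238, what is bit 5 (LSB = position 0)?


0b1101000010010111001111001111110, position 5 = 1

1


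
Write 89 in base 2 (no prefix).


89 = 1011001 in binary

1011001


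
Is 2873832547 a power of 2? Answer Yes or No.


0b10101011010010110011010001100011. Multiple bits set => No

No


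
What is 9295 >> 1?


0b10010001001111 >> 1 = 0b1001000100111 = 4647

4647


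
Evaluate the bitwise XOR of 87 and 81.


0b1010111 ^ 0b1010001 = 0b110 = 6

6


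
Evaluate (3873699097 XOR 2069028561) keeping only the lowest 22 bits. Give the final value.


Step 1: 3873699097 ^ 2069028561 = 2645633992
Step 2: 2645633992 & 4194303 = 3222472

3222472


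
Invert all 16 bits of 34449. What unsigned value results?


34449 ^ 65535 = 31086

31086


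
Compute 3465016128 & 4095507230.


0b11001110100001111111001101000000 & 0b11110100000111000111101100011110 = 0b11000100000001000111001100000000 = 3288625920

3288625920


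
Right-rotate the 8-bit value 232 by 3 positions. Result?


Rotate 0b11101000 right by 3 (8-bit) = 0b11101 = 29

29


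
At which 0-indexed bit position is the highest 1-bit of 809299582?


0b110000001111001110111001111110. Highest set bit at position 29

29


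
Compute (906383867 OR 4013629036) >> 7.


Step 1: 906383867 | 4013629036 = 4282343423
Step 2: 4282343423 >> 7 = 33455807

33455807


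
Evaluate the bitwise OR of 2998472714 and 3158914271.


0b10110010101110010001000000001010 | 0b10111100010010010011010011011111 = 0b10111110111110010011010011011111 = 3204003039

3204003039


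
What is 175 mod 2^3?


175 & 7 = 7

7


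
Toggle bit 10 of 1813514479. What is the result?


1813514479 ^ (1 << 10) = 1813514479 ^ 1024 = 1813515503

1813515503


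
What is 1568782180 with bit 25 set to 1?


1568782180 | (1 << 25) = 1568782180 | 33554432 = 1602336612

1602336612


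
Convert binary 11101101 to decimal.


11101101 in decimal = 237

237


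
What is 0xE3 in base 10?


E3 hex = 227 decimal

227


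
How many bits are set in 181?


0b10110101 has 5 set bits

5


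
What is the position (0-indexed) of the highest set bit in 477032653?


0b11100011011101111000011001101. Highest set bit at position 28

28


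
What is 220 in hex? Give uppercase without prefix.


220 = DC hex

DC


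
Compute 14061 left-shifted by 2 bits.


0b11011011101101 << 2 = 0b1101101110110100 = 56244

56244


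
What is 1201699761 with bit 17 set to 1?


1201699761 | (1 << 17) = 1201699761 | 131072 = 1201830833

1201830833


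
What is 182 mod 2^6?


182 & 63 = 54

54


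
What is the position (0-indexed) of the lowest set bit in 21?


0b10101. Lowest set bit at position 0

0


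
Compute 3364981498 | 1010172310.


0b11001000100100011000101011111010 | 0b111100001101100000000110010110 = 0b11111100101101111000101111111110 = 4239887358

4239887358


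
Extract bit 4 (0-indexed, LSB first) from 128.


0b10000000, position 4 = 0

0


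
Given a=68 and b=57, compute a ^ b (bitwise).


68 ^ 57 = 125

125


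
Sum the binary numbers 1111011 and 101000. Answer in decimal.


1111011 + 101000 = 10100011 = 163

163


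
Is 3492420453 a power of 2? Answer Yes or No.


0b11010000001010100001101101100101. Multiple bits set => No

No


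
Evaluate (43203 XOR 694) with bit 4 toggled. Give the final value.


Step 1: 43203 ^ 694 = 43637
Step 2: 43637 ^ (1 << 4) = 43637 ^ 16 = 43621

43621


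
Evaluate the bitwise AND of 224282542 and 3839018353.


0b1101010111100100011110101110 & 0b11100100110100101100010101110001 = 0b100010100100100010100100000 = 72500512

72500512


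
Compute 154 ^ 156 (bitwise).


0b10011010 ^ 0b10011100 = 0b110 = 6

6


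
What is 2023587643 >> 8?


0b1111000100111010111111100111011 >> 8 = 0b11110001001110101111111 = 7904639

7904639


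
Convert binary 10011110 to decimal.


10011110 in decimal = 158

158


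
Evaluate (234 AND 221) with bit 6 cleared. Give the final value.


Step 1: 234 & 221 = 200
Step 2: 200 & ~(1 << 6) = 136

136


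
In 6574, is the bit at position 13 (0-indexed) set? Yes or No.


0b1100110101110, bit 13 = 0. No

No


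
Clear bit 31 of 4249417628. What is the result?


4249417628 & ~(1 << 31) = 2101933980

2101933980


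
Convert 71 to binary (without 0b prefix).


71 = 1000111 in binary

1000111


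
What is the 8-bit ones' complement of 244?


244 ^ 255 = 11

11


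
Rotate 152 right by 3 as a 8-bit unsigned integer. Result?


Rotate 0b10011000 right by 3 (8-bit) = 0b10011 = 19

19


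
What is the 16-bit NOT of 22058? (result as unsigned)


~0b101011000101010 = 0b1010100111010101 = 43477 (16-bit unsigned)

43477


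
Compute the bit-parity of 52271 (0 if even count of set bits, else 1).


0b1100110000101111 has 9 ones => parity 1

1


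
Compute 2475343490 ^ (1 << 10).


2475343490 ^ (1 << 10) = 2475343490 ^ 1024 = 2475342466

2475342466


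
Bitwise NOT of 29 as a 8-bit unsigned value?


~0b11101 = 0b11100010 = 226 (8-bit unsigned)

226


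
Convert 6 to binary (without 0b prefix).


6 = 110 in binary

110


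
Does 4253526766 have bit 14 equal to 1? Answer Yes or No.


0b11111101100001111010101011101110, bit 14 = 0. No

No


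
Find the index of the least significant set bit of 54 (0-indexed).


0b110110. Lowest set bit at position 1

1


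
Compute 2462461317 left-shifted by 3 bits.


0b10010010110001100010110110000101 << 3 = 0b10010010110001100010110110000101000 = 19699690536

19699690536


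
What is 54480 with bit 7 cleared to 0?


54480 & ~(1 << 7) = 54352

54352


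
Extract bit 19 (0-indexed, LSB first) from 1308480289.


0b1001101111111011101001100100001, position 19 = 1

1


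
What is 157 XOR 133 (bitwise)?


0b10011101 ^ 0b10000101 = 0b11000 = 24

24


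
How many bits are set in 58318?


0b1110001111001110 has 10 set bits

10


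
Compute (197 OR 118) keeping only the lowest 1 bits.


Step 1: 197 | 118 = 247
Step 2: 247 & 1 = 1

1


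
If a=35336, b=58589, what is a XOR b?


35336 ^ 58589 = 28373

28373


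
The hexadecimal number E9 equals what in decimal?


E9 hex = 233 decimal

233


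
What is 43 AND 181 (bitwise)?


0b101011 & 0b10110101 = 0b100001 = 33

33


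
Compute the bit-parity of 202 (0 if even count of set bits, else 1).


0b11001010 has 4 ones => parity 0

0


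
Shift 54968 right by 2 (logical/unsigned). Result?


0b1101011010111000 >> 2 = 0b11010110101110 = 13742

13742


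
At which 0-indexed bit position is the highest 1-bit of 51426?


0b1100100011100010. Highest set bit at position 15

15


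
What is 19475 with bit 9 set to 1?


19475 | (1 << 9) = 19475 | 512 = 19987

19987


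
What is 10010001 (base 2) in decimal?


10010001 in decimal = 145

145


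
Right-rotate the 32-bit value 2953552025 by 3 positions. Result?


Rotate 0b10110000000010111010000010011001 right by 3 (32-bit) = 0b110110000000010111010000010011 = 906064915

906064915


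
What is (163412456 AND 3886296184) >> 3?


Step 1: 163412456 & 3886296184 = 27535464
Step 2: 27535464 >> 3 = 3441933

3441933


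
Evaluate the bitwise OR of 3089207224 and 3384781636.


0b10111000001000011000111110111000 | 0b11001001101111111010101101000100 = 0b11111001101111111010111111111100 = 4190089212

4190089212


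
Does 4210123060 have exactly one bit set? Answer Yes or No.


0b11111010111100010110000100110100. Multiple bits set => No

No


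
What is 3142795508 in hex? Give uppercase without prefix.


3142795508 = BB5340F4 hex

BB5340F4


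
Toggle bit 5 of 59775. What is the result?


59775 ^ (1 << 5) = 59775 ^ 32 = 59743

59743


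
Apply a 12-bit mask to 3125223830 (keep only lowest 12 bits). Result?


3125223830 & 4095 = 406

406


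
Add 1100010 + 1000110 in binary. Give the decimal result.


1100010 + 1000110 = 10101000 = 168

168


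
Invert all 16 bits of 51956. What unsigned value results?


51956 ^ 65535 = 13579

13579


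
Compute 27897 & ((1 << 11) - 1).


27897 & 2047 = 1273

1273


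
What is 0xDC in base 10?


DC hex = 220 decimal

220


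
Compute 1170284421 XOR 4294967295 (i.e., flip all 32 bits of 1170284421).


1170284421 ^ 4294967295 = 3124682874

3124682874


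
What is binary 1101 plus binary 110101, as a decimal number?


1101 + 110101 = 1000010 = 66

66


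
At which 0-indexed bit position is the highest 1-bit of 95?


0b1011111. Highest set bit at position 6

6


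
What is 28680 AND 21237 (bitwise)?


0b111000000001000 & 0b101001011110101 = 0b101000000000000 = 20480

20480


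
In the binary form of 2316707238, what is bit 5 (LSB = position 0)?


0b10001010000101100010010110100110, position 5 = 1

1


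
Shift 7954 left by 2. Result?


0b1111100010010 << 2 = 0b111110001001000 = 31816

31816


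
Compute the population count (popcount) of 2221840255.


0b10000100011011101001011101111111 has 19 set bits

19


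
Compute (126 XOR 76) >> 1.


Step 1: 126 ^ 76 = 50
Step 2: 50 >> 1 = 25

25


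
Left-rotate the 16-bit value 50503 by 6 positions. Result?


Rotate 0b1100010101000111 left by 6 (16-bit) = 0b101000111110001 = 20977

20977


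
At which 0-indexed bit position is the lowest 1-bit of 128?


0b10000000. Lowest set bit at position 7

7


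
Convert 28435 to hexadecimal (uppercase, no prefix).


28435 = 6F13 hex

6F13


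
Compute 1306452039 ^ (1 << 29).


1306452039 ^ (1 << 29) = 1306452039 ^ 536870912 = 1843322951

1843322951


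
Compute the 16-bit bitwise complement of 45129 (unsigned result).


~0b1011000001001001 = 0b100111110110110 = 20406 (16-bit unsigned)

20406


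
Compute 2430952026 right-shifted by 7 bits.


0b10010000111001010110001001011010 >> 7 = 0b1001000011100101011000100 = 18991812

18991812


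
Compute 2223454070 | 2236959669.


0b10000100100001110011011101110110 | 0b10000101010101010100101110110101 = 0b10000101110101110111111111110111 = 2245492727

2245492727


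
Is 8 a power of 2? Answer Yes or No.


0b1000. Only one bit set => Yes

Yes


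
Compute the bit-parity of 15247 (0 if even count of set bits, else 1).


0b11101110001111 has 10 ones => parity 0

0


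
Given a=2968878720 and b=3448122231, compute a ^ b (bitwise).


2968878720 ^ 3448122231 = 2104710647

2104710647


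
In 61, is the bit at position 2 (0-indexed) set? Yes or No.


0b111101, bit 2 = 1. Yes

Yes


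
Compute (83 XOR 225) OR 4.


Step 1: 83 ^ 225 = 178
Step 2: 178 | 4 = 182

182


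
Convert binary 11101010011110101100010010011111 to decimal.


11101010011110101100010010011111 in decimal = 3933914271

3933914271


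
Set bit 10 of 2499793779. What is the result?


2499793779 | (1 << 10) = 2499793779 | 1024 = 2499794803

2499794803


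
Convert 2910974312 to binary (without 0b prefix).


2910974312 = 10101101100000011111000101101000 in binary

10101101100000011111000101101000


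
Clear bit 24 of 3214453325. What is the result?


3214453325 & ~(1 << 24) = 3197676109

3197676109


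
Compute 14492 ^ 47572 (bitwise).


0b11100010011100 ^ 0b1011100111010100 = 0b1000000101001000 = 33096

33096


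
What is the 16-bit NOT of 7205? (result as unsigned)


~0b1110000100101 = 0b1110001111011010 = 58330 (16-bit unsigned)

58330


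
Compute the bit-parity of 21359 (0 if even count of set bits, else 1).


0b101001101101111 has 10 ones => parity 0

0


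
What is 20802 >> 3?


0b101000101000010 >> 3 = 0b101000101000 = 2600

2600


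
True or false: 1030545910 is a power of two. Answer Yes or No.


0b111101011011001110000111110110. Multiple bits set => No

No


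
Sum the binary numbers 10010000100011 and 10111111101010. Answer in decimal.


10010000100011 + 10111111101010 = 101010000001101 = 21517

21517


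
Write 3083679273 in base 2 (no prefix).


3083679273 = 10110111110011010011011000101001 in binary

10110111110011010011011000101001


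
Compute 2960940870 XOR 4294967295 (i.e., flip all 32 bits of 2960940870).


2960940870 ^ 4294967295 = 1334026425

1334026425


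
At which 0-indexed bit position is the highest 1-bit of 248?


0b11111000. Highest set bit at position 7

7


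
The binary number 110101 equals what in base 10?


110101 in decimal = 53

53


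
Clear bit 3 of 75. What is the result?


75 & ~(1 << 3) = 67

67


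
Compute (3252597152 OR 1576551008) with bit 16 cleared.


Step 1: 3252597152 | 1576551008 = 3724473312
Step 2: 3724473312 & ~(1 << 16) = 3724473312

3724473312


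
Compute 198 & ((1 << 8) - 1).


198 & 255 = 198

198


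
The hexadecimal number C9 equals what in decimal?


C9 hex = 201 decimal

201


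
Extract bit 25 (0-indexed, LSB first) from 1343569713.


0b1010000000101010011111100110001, position 25 = 0

0


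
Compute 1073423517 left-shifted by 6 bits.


0b111111111110110010010010011101 << 6 = 0b111111111110110010010010011101000000 = 68699105088

68699105088


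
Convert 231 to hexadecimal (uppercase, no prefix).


231 = E7 hex

E7


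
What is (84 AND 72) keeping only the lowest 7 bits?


Step 1: 84 & 72 = 64
Step 2: 64 & 127 = 64

64


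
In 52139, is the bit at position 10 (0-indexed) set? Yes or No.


0b1100101110101011, bit 10 = 0. No

No


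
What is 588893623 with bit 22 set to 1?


588893623 | (1 << 22) = 588893623 | 4194304 = 593087927

593087927


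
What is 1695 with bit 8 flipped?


1695 ^ (1 << 8) = 1695 ^ 256 = 1951

1951


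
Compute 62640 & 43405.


0b1111010010110000 & 0b1010100110001101 = 0b1010000010000000 = 41088

41088


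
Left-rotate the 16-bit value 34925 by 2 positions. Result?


Rotate 0b1000100001101101 left by 2 (16-bit) = 0b10000110110110 = 8630

8630


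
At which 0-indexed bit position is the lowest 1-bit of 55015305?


0b11010001110111011110001001. Lowest set bit at position 0

0


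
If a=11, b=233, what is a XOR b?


11 ^ 233 = 226

226


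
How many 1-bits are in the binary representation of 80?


0b1010000 has 2 set bits

2


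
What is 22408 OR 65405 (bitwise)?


0b101011110001000 | 0b1111111101111101 = 0b1111111111111101 = 65533

65533


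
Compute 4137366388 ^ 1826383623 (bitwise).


0b11110110100110110011001101110100 ^ 0b1101100110111000110011100000111 = 0b10011010010001110101010001110011 = 2588365939

2588365939


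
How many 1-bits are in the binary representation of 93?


0b1011101 has 5 set bits

5


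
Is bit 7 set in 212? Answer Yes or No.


0b11010100, bit 7 = 1. Yes

Yes


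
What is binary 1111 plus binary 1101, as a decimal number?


1111 + 1101 = 11100 = 28

28


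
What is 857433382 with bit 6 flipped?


857433382 ^ (1 << 6) = 857433382 ^ 64 = 857433446

857433446


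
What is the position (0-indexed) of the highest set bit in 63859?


0b1111100101110011. Highest set bit at position 15

15


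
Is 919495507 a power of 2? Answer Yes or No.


0b110110110011100110001101010011. Multiple bits set => No

No


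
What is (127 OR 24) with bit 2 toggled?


Step 1: 127 | 24 = 127
Step 2: 127 ^ (1 << 2) = 127 ^ 4 = 123

123


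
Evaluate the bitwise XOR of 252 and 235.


0b11111100 ^ 0b11101011 = 0b10111 = 23

23


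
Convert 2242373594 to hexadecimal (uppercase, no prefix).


2242373594 = 85A7E7DA hex

85A7E7DA


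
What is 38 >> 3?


0b100110 >> 3 = 0b100 = 4

4


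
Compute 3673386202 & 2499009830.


0b11011010111100110110110011011010 & 0b10010100111100111101110100100110 = 0b10010000111100110100110000000010 = 2431863810

2431863810


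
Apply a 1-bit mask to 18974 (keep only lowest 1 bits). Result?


18974 & 1 = 0

0


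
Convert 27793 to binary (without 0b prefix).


27793 = 110110010010001 in binary

110110010010001


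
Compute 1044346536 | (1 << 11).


1044346536 | (1 << 11) = 1044346536 | 2048 = 1044348584

1044348584


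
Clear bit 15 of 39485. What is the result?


39485 & ~(1 << 15) = 6717

6717


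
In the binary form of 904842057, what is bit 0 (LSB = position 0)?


0b110101111011101100101101001001, position 0 = 1

1


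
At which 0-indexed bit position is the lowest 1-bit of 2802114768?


0b10100111000001001110000011010000. Lowest set bit at position 4

4


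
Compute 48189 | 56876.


0b1011110000111101 | 0b1101111000101100 = 0b1111111000111101 = 65085

65085


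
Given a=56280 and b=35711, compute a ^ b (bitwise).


56280 ^ 35711 = 20647

20647


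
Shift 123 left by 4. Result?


0b1111011 << 4 = 0b11110110000 = 1968

1968


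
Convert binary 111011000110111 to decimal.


111011000110111 in decimal = 30263

30263


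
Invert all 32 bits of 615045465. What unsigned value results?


615045465 ^ 4294967295 = 3679921830

3679921830


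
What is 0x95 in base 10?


95 hex = 149 decimal

149


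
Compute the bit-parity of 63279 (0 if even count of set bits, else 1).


0b1111011100101111 has 12 ones => parity 0

0


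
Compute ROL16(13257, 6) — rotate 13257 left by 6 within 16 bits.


Rotate 0b11001111001001 left by 6 (16-bit) = 0b1111001001001100 = 62028

62028


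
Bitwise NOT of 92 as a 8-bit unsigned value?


~0b1011100 = 0b10100011 = 163 (8-bit unsigned)

163


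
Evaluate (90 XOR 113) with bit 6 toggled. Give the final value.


Step 1: 90 ^ 113 = 43
Step 2: 43 ^ (1 << 6) = 43 ^ 64 = 107

107


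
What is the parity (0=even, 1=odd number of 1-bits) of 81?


0b1010001 has 3 ones => parity 1

1


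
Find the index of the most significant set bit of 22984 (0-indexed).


0b101100111001000. Highest set bit at position 14

14


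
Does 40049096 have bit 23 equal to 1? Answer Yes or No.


0b10011000110001100111001000, bit 23 = 0. No

No


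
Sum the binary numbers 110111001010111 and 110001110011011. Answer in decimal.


110111001010111 + 110001110011011 = 1101000111110010 = 53746

53746


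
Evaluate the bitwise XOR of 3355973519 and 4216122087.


0b11001000000010000001011110001111 ^ 0b11111011010011001110101011100111 = 0b110011010001001111110101101000 = 860159336

860159336


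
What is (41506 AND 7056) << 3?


Step 1: 41506 & 7056 = 512
Step 2: 512 << 3 = 4096

4096


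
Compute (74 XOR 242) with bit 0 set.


Step 1: 74 ^ 242 = 184
Step 2: 184 | (1 << 0) = 184 | 1 = 185

185


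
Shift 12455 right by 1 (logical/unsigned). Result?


0b11000010100111 >> 1 = 0b1100001010011 = 6227

6227


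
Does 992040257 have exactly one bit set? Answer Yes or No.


0b111011001000010101010101000001. Multiple bits set => No

No


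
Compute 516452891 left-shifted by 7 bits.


0b11110110010000111001000011011 << 7 = 0b111101100100001110010000110110000000 = 66105970048

66105970048


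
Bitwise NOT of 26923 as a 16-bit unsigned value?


~0b110100100101011 = 0b1001011011010100 = 38612 (16-bit unsigned)

38612


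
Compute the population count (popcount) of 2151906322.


0b10000000010000110111110000010010 has 11 set bits

11


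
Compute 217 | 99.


0b11011001 | 0b1100011 = 0b11111011 = 251

251


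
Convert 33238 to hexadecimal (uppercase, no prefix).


33238 = 81D6 hex

81D6


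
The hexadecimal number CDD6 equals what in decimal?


CDD6 hex = 52694 decimal

52694


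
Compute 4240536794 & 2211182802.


0b11111100110000010111010011011010 & 0b10000011110010111111100011010010 = 0b10000000110000010111000011010010 = 2160160978

2160160978


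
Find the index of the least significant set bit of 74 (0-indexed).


0b1001010. Lowest set bit at position 1

1


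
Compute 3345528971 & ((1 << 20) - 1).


3345528971 & 1048575 = 571531

571531


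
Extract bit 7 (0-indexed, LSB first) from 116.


0b1110100, position 7 = 0

0


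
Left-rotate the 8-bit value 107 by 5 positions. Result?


Rotate 0b1101011 left by 5 (8-bit) = 0b1101101 = 109

109


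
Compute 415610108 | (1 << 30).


415610108 | (1 << 30) = 415610108 | 1073741824 = 1489351932

1489351932


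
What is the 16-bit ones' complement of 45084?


45084 ^ 65535 = 20451

20451


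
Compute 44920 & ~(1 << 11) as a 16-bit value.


44920 & ~(1 << 11) = 42872

42872


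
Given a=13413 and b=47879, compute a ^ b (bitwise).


13413 ^ 47879 = 36706

36706


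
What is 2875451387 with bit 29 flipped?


2875451387 ^ (1 << 29) = 2875451387 ^ 536870912 = 2338580475

2338580475


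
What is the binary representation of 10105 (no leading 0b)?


10105 = 10011101111001 in binary

10011101111001


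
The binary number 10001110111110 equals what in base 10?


10001110111110 in decimal = 9150

9150


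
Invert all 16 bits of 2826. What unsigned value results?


2826 ^ 65535 = 62709

62709


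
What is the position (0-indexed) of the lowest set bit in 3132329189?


0b10111010101100111000110011100101. Lowest set bit at position 0

0


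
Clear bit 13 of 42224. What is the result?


42224 & ~(1 << 13) = 34032

34032


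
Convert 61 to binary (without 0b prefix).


61 = 111101 in binary

111101


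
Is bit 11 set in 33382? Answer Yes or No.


0b1000001001100110, bit 11 = 0. No

No


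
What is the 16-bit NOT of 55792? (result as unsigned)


~0b1101100111110000 = 0b10011000001111 = 9743 (16-bit unsigned)

9743


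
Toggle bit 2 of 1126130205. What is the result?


1126130205 ^ (1 << 2) = 1126130205 ^ 4 = 1126130201

1126130201


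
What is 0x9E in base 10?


9E hex = 158 decimal

158


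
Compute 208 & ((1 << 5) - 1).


208 & 31 = 16

16


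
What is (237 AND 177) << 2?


Step 1: 237 & 177 = 161
Step 2: 161 << 2 = 644

644


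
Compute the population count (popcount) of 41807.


0b1010001101001111 has 9 set bits

9


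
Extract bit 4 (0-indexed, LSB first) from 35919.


0b1000110001001111, position 4 = 0

0


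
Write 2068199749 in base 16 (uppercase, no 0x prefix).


2068199749 = 7B463945 hex

7B463945


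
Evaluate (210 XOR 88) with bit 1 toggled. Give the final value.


Step 1: 210 ^ 88 = 138
Step 2: 138 ^ (1 << 1) = 138 ^ 2 = 136

136


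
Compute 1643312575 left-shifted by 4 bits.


0b1100001111100101111010110111111 << 4 = 0b11000011111001011110101101111110000 = 26293001200

26293001200


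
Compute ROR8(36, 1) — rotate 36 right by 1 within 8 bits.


Rotate 0b100100 right by 1 (8-bit) = 0b10010 = 18

18


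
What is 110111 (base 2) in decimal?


110111 in decimal = 55

55


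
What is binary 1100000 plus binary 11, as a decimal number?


1100000 + 11 = 1100011 = 99

99


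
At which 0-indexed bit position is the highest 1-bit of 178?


0b10110010. Highest set bit at position 7

7


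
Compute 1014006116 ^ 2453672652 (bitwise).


0b111100011100001000000101100100 ^ 0b10010010010000000001001011001100 = 0b10101110001100001001001110101000 = 2922419112

2922419112


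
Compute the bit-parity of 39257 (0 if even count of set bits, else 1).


0b1001100101011001 has 8 ones => parity 0

0


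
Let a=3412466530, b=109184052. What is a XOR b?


3412466530 ^ 109184052 = 3454279510

3454279510


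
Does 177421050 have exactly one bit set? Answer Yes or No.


0b1010100100110011101011111010. Multiple bits set => No

No


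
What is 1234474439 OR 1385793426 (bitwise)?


0b1001001100101001001010111000111 | 0b1010010100110011000011110010010 = 0b1011011100111011001011111010111 = 1537054679

1537054679


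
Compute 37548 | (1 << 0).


37548 | (1 << 0) = 37548 | 1 = 37549

37549


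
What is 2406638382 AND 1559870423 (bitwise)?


0b10001111011100100110001100101110 & 0b1011100111110011011101111010111 = 0b1100011100000010001100000110 = 208675590

208675590


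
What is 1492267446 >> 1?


0b1011000111100100011000110110110 >> 1 = 0b101100011110010001100011011011 = 746133723

746133723


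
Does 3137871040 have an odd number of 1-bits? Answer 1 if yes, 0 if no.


0b10111011000010000001110011000000 has 12 ones => parity 0

0


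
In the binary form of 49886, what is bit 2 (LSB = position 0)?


0b1100001011011110, position 2 = 1

1


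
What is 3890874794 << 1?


0b11100111111010100000100110101010 << 1 = 0b111001111110101000001001101010100 = 7781749588

7781749588


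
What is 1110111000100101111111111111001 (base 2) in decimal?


1110111000100101111111111111001 in decimal = 1997733881

1997733881


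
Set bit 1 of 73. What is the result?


73 | (1 << 1) = 73 | 2 = 75

75


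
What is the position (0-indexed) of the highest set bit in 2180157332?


0b10000001111100101000111110010100. Highest set bit at position 31

31


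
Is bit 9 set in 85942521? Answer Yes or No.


0b101000111110110000011111001, bit 9 = 0. No

No


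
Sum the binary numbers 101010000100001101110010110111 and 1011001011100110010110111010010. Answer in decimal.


101010000100001101110010110111 + 1011001011100110010110111010010 = 10000011100001000000101010001001 = 2206468745

2206468745


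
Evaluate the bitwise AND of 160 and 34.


0b10100000 & 0b100010 = 0b100000 = 32

32


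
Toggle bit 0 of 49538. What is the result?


49538 ^ (1 << 0) = 49538 ^ 1 = 49539

49539


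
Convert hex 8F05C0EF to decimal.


8F05C0EF hex = 2399518959 decimal

2399518959


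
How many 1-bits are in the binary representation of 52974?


0b1100111011101110 has 11 set bits

11


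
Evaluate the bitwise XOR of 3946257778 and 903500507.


0b11101011001101110001110101110010 ^ 0b110101110110100101001011011011 = 0b11011110111011010100111110101001 = 3740094377

3740094377


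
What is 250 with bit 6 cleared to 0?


250 & ~(1 << 6) = 186

186


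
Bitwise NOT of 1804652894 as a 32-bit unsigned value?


~0b1101011100100001101000101011110 = 0b10010100011011110010111010100001 = 2490314401 (32-bit unsigned)

2490314401


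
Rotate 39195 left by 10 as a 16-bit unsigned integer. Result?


Rotate 0b1001100100011011 left by 10 (16-bit) = 0b110111001100100 = 28260

28260


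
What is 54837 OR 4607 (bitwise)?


0b1101011000110101 | 0b1000111111111 = 0b1101011111111111 = 55295

55295


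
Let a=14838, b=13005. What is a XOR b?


14838 ^ 13005 = 2875

2875


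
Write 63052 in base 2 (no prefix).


63052 = 1111011001001100 in binary

1111011001001100


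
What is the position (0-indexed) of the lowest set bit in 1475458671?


0b1010111111100011011011001101111. Lowest set bit at position 0

0


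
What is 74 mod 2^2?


74 & 3 = 2

2


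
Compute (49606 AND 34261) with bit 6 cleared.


Step 1: 49606 & 34261 = 33220
Step 2: 33220 & ~(1 << 6) = 33156

33156


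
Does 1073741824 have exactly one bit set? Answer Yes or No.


0b1000000000000000000000000000000. Only one bit set => Yes

Yes


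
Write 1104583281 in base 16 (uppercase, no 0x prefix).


1104583281 = 41D69A71 hex

41D69A71


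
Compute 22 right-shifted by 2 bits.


0b10110 >> 2 = 0b101 = 5

5


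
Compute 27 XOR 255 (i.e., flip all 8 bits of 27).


27 ^ 255 = 228

228


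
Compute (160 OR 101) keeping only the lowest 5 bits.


Step 1: 160 | 101 = 229
Step 2: 229 & 31 = 5

5


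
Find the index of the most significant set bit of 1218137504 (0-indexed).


0b1001000100110110100110110100000. Highest set bit at position 30

30


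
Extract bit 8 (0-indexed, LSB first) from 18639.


0b100100011001111, position 8 = 0

0


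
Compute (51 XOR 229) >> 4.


Step 1: 51 ^ 229 = 214
Step 2: 214 >> 4 = 13

13


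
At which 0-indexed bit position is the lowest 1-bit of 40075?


0b1001110010001011. Lowest set bit at position 0

0


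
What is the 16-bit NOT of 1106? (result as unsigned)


~0b10001010010 = 0b1111101110101101 = 64429 (16-bit unsigned)

64429


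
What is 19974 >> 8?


0b100111000000110 >> 8 = 0b1001110 = 78

78


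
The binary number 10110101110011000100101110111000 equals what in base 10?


10110101110011000100101110111000 in decimal = 3050064824

3050064824


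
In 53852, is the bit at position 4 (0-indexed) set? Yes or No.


0b1101001001011100, bit 4 = 1. Yes

Yes


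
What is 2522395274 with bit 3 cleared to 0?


2522395274 & ~(1 << 3) = 2522395266

2522395266


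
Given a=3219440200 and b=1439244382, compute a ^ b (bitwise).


3219440200 ^ 1439244382 = 3928875542

3928875542


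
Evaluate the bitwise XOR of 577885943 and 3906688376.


0b100010011100011101011011110111 ^ 0b11101000110110110101010101111000 = 0b11001010101010101000001110001111 = 3400172431

3400172431


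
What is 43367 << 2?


0b1010100101100111 << 2 = 0b101010010110011100 = 173468

173468


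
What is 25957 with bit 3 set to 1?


25957 | (1 << 3) = 25957 | 8 = 25965

25965


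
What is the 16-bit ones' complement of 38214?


38214 ^ 65535 = 27321

27321


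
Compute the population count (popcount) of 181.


0b10110101 has 5 set bits

5


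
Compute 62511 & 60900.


0b1111010000101111 & 0b1110110111100100 = 0b1110010000100100 = 58404

58404


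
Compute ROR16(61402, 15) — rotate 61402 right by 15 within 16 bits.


Rotate 0b1110111111011010 right by 15 (16-bit) = 0b1101111110110101 = 57269

57269


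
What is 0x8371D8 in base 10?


8371D8 hex = 8614360 decimal

8614360


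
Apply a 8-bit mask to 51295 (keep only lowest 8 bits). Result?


51295 & 255 = 95

95


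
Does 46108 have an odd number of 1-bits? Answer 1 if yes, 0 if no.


0b1011010000011100 has 7 ones => parity 1

1


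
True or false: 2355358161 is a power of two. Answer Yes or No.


0b10001100011000111110100111010001. Multiple bits set => No

No


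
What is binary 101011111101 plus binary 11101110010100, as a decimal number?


101011111101 + 11101110010100 = 100011010010001 = 18065

18065


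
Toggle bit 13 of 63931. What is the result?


63931 ^ (1 << 13) = 63931 ^ 8192 = 55739

55739


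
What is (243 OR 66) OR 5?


Step 1: 243 | 66 = 243
Step 2: 243 | 5 = 247

247


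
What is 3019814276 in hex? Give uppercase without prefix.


3019814276 = B3FEB584 hex

B3FEB584


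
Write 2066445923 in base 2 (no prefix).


2066445923 = 1111011001010110111011001100011 in binary

1111011001010110111011001100011


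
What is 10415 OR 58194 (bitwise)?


0b10100010101111 | 0b1110001101010010 = 0b1110101111111111 = 60415

60415


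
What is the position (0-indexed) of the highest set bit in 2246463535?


0b10000101111001100101000000101111. Highest set bit at position 31

31


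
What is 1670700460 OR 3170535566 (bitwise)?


0b1100011100101001101110110101100 | 0b10111100111110101000100010001110 = 0b11111111111111101101110110101110 = 4294892974

4294892974


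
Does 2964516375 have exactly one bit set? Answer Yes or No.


0b10110000101100101110111000010111. Multiple bits set => No

No


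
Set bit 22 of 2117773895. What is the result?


2117773895 | (1 << 22) = 2117773895 | 4194304 = 2121968199

2121968199


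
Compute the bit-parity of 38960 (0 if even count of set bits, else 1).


0b1001100000110000 has 5 ones => parity 1

1


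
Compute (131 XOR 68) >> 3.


Step 1: 131 ^ 68 = 199
Step 2: 199 >> 3 = 24

24


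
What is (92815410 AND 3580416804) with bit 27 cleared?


Step 1: 92815410 & 3580416804 = 84426784
Step 2: 84426784 & ~(1 << 27) = 84426784

84426784


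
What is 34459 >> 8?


0b1000011010011011 >> 8 = 0b10000110 = 134

134


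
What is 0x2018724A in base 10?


2018724A hex = 538473034 decimal

538473034


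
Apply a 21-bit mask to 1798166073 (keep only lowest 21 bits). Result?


1798166073 & 2097151 = 906809

906809
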